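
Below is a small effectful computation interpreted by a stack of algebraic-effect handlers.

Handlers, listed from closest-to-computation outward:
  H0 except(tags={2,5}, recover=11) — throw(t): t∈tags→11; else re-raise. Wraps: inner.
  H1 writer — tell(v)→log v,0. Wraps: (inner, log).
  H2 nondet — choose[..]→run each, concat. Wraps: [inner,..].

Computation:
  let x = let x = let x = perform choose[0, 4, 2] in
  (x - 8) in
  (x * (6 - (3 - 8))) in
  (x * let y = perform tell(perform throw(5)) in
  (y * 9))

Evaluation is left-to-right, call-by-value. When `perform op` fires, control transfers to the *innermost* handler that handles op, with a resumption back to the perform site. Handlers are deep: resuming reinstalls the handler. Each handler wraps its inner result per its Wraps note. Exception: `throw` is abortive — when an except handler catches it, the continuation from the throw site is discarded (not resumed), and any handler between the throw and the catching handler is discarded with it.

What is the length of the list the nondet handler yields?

Evaluation trace:
choose[0, 4, 2] @ H2
  branch[0] choose=0:
    throw(5) @ H0 caught ⇒ 11
    H1 returns (11, ())
    H2 returns [(11, ())]
  branch[1] choose=4:
    throw(5) @ H0 caught ⇒ 11
    H1 returns (11, ())
    H2 returns [(11, ())]
  branch[2] choose=2:
    throw(5) @ H0 caught ⇒ 11
    H1 returns (11, ())
    H2 returns [(11, ())]
= [(11, ()), (11, ()), (11, ())]

Answer: 3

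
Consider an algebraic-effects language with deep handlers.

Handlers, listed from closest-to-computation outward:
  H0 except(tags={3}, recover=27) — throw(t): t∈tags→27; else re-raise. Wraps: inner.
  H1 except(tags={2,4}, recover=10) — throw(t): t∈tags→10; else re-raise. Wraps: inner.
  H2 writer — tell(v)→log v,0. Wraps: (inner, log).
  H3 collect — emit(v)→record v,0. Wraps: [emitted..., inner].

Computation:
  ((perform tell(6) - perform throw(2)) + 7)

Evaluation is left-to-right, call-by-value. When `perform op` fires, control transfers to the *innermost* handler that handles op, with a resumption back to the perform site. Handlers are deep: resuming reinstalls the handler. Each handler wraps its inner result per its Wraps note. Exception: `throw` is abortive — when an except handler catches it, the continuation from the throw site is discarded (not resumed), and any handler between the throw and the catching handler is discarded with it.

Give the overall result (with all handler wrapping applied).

Answer: [(10, (6))]

Working:
tell(6) @ H2 ⇒ log+=6
throw(2) @ H0 re-raised
throw(2) @ H1 caught ⇒ 10
H2 returns (10, (6))
H3 returns [(10, (6))]
= [(10, (6))]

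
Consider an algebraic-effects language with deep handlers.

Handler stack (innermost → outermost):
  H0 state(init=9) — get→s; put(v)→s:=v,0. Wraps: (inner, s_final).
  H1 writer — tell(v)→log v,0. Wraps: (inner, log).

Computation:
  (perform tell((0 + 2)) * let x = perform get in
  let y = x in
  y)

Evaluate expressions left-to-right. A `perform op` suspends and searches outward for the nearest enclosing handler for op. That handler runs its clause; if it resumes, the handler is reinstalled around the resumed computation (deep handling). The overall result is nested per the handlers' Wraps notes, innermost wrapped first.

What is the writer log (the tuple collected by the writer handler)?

Evaluation trace:
tell(2) @ H1 ⇒ log+=2
get @ H0 ⇒ 9
H0 returns (0, 9)
H1 returns ((0, 9), (2))
= ((0, 9), (2))

Answer: (2)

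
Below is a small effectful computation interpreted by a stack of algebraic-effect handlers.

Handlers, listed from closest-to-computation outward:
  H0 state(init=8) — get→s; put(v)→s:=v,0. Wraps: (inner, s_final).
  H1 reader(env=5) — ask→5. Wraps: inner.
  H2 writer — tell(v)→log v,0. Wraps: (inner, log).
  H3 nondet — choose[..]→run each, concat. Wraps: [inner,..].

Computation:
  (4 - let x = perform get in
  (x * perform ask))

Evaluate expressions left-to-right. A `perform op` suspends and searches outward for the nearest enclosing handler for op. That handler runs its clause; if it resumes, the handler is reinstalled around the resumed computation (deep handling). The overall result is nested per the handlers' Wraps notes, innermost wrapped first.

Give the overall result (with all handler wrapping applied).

Step-by-step:
get @ H0 ⇒ 8
ask @ H1 ⇒ 5
H0 returns (-36, 8)
H1 returns (-36, 8)
H2 returns ((-36, 8), ())
H3 returns [((-36, 8), ())]
= [((-36, 8), ())]

Answer: [((-36, 8), ())]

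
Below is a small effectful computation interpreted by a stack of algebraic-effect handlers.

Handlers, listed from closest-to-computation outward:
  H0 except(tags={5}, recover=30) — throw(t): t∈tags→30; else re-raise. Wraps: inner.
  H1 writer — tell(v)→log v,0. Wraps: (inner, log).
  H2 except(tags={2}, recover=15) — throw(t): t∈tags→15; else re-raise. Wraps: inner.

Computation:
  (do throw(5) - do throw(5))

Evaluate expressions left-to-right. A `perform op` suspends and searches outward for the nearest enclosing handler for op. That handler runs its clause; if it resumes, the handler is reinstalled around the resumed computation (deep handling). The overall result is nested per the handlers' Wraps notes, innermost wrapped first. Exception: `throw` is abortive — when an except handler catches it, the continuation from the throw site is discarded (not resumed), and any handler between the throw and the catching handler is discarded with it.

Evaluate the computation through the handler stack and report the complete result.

Step-by-step:
throw(5) @ H0 caught ⇒ 30
H1 returns (30, ())
H2 returns (30, ())
= (30, ())

Answer: (30, ())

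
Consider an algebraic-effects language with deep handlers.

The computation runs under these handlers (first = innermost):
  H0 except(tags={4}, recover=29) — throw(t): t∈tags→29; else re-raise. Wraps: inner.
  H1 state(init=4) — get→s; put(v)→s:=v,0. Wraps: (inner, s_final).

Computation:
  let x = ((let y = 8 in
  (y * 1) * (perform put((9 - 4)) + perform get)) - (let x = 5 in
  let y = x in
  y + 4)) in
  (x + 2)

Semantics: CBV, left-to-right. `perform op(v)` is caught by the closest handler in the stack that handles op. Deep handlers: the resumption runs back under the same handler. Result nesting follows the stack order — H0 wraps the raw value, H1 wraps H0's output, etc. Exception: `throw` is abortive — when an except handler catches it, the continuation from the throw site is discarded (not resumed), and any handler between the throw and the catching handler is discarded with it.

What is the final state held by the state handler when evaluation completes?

Answer: 5

Step-by-step:
put(5) @ H1 ⇒ s:=5
get @ H1 ⇒ 5
H0 returns 33
H1 returns (33, 5)
= (33, 5)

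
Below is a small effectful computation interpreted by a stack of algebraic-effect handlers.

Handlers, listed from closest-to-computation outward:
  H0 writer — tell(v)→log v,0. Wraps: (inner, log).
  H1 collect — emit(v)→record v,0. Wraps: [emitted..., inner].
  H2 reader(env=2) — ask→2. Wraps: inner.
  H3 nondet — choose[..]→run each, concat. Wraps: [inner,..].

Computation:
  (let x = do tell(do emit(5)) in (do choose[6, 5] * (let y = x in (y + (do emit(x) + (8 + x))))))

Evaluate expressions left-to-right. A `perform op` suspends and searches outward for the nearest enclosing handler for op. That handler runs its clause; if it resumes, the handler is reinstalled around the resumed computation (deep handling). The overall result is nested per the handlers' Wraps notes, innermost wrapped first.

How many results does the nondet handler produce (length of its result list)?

Evaluation trace:
emit(5) @ H1 ⇒ out+=5
tell(0) @ H0 ⇒ log+=0
choose[6, 5] @ H3
  branch[0] choose=6:
    emit(0) @ H1 ⇒ out+=0
    H0 returns (48, (0))
    H1 returns [5, 0, (48, (0))]
    H2 returns [5, 0, (48, (0))]
    H3 returns [[5, 0, (48, (0))]]
  branch[1] choose=5:
    emit(0) @ H1 ⇒ out+=0
    H0 returns (40, (0))
    H1 returns [5, 0, (40, (0))]
    H2 returns [5, 0, (40, (0))]
    H3 returns [[5, 0, (40, (0))]]
= [[5, 0, (48, (0))], [5, 0, (40, (0))]]

Answer: 2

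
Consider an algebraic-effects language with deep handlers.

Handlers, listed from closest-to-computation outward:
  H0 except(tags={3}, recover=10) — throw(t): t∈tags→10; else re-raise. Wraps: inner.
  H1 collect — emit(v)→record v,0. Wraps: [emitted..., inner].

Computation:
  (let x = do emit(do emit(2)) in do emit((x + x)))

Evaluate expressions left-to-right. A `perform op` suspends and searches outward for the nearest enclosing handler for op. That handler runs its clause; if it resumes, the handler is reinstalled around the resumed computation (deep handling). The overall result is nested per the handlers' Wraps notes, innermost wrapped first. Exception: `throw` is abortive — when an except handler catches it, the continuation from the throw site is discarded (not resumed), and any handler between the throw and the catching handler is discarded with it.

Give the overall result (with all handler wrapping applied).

Step-by-step:
emit(2) @ H1 ⇒ out+=2
emit(0) @ H1 ⇒ out+=0
emit(0) @ H1 ⇒ out+=0
H0 returns 0
H1 returns [2, 0, 0, 0]
= [2, 0, 0, 0]

Answer: [2, 0, 0, 0]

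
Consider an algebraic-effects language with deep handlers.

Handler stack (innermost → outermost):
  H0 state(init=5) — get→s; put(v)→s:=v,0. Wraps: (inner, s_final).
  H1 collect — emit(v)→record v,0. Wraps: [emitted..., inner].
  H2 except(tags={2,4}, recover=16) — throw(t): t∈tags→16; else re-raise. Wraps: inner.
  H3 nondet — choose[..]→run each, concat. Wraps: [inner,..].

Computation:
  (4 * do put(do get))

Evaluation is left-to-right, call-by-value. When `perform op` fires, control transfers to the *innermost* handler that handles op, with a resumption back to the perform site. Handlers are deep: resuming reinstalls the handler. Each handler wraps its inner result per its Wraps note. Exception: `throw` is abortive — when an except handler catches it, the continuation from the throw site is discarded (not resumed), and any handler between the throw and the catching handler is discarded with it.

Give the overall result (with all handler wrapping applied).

Evaluation trace:
get @ H0 ⇒ 5
put(5) @ H0 ⇒ s:=5
H0 returns (0, 5)
H1 returns [(0, 5)]
H2 returns [(0, 5)]
H3 returns [[(0, 5)]]
= [[(0, 5)]]

Answer: [[(0, 5)]]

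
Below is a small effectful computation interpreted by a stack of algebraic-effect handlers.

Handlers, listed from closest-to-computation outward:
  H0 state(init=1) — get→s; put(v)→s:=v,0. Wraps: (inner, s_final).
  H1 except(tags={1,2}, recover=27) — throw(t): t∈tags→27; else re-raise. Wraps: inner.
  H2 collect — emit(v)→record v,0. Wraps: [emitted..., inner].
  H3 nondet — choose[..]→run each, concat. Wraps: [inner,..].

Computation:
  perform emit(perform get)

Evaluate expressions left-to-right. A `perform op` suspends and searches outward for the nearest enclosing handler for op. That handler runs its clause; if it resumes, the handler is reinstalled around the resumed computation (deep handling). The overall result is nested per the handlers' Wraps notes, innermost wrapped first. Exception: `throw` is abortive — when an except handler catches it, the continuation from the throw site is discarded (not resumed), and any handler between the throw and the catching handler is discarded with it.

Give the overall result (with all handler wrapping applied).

Evaluation trace:
get @ H0 ⇒ 1
emit(1) @ H2 ⇒ out+=1
H0 returns (0, 1)
H1 returns (0, 1)
H2 returns [1, (0, 1)]
H3 returns [[1, (0, 1)]]
= [[1, (0, 1)]]

Answer: [[1, (0, 1)]]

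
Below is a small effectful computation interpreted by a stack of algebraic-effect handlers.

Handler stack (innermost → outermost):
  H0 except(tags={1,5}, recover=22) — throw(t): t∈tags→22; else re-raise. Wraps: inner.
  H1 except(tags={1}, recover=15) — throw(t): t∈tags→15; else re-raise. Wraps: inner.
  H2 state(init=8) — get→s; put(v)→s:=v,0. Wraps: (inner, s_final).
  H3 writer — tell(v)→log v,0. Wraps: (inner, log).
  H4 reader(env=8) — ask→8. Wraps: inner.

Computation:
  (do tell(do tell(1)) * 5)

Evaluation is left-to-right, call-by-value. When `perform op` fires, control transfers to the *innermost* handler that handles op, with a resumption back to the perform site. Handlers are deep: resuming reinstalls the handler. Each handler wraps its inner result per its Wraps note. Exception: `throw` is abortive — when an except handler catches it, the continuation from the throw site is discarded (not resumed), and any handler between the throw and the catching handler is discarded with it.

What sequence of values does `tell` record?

Answer: (1, 0)

Step-by-step:
tell(1) @ H3 ⇒ log+=1
tell(0) @ H3 ⇒ log+=0
H0 returns 0
H1 returns 0
H2 returns (0, 8)
H3 returns ((0, 8), (1, 0))
H4 returns ((0, 8), (1, 0))
= ((0, 8), (1, 0))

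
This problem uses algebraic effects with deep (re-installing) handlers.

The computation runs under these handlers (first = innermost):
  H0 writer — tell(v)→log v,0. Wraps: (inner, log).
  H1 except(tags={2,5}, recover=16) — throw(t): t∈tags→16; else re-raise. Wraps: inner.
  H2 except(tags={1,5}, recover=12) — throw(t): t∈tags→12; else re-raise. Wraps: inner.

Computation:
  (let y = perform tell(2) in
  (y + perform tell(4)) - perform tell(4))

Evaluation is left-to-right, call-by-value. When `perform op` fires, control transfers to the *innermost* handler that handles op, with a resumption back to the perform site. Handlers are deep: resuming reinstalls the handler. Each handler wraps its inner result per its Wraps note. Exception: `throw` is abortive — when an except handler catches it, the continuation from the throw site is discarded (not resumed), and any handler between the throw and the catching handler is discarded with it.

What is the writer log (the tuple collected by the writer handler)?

Step-by-step:
tell(2) @ H0 ⇒ log+=2
tell(4) @ H0 ⇒ log+=4
tell(4) @ H0 ⇒ log+=4
H0 returns (0, (2, 4, 4))
H1 returns (0, (2, 4, 4))
H2 returns (0, (2, 4, 4))
= (0, (2, 4, 4))

Answer: (2, 4, 4)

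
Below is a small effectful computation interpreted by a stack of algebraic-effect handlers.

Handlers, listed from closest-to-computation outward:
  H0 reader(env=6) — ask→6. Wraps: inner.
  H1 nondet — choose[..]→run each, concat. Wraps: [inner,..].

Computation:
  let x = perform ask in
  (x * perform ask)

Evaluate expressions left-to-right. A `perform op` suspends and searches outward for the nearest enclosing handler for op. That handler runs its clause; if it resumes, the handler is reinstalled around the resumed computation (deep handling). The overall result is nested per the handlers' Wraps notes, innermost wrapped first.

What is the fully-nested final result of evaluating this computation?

Answer: [36]

Step-by-step:
ask @ H0 ⇒ 6
ask @ H0 ⇒ 6
H0 returns 36
H1 returns [36]
= [36]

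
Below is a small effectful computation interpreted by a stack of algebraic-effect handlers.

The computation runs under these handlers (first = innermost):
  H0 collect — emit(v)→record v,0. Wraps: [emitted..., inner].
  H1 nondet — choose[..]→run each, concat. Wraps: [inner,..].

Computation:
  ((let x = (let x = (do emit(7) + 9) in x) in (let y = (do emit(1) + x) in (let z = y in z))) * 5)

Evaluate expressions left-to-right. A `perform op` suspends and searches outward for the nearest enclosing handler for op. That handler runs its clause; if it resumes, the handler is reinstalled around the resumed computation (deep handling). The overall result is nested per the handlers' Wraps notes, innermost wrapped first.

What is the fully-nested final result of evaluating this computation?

Working:
emit(7) @ H0 ⇒ out+=7
emit(1) @ H0 ⇒ out+=1
H0 returns [7, 1, 45]
H1 returns [[7, 1, 45]]
= [[7, 1, 45]]

Answer: [[7, 1, 45]]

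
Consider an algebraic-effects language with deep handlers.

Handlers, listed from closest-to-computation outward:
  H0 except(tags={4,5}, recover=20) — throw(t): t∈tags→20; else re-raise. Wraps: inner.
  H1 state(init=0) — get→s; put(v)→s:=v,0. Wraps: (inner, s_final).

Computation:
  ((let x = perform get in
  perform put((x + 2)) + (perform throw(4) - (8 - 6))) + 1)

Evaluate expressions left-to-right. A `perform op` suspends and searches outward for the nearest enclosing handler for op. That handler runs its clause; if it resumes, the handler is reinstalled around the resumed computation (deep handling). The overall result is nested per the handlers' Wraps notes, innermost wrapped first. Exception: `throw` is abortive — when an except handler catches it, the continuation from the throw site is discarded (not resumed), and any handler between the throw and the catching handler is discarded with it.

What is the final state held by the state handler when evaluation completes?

Evaluation trace:
get @ H1 ⇒ 0
put(2) @ H1 ⇒ s:=2
throw(4) @ H0 caught ⇒ 20
H1 returns (20, 2)
= (20, 2)

Answer: 2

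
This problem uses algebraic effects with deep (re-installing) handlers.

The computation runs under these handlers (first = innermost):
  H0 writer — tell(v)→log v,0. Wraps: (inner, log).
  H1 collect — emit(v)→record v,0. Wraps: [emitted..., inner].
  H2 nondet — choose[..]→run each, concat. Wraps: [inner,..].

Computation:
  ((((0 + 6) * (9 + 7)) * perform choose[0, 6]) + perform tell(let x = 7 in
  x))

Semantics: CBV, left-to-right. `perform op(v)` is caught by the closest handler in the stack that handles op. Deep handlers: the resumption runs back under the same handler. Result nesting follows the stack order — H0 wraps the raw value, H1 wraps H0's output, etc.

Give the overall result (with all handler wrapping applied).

Evaluation trace:
choose[0, 6] @ H2
  branch[0] choose=0:
    tell(7) @ H0 ⇒ log+=7
    H0 returns (0, (7))
    H1 returns [(0, (7))]
    H2 returns [[(0, (7))]]
  branch[1] choose=6:
    tell(7) @ H0 ⇒ log+=7
    H0 returns (576, (7))
    H1 returns [(576, (7))]
    H2 returns [[(576, (7))]]
= [[(0, (7))], [(576, (7))]]

Answer: [[(0, (7))], [(576, (7))]]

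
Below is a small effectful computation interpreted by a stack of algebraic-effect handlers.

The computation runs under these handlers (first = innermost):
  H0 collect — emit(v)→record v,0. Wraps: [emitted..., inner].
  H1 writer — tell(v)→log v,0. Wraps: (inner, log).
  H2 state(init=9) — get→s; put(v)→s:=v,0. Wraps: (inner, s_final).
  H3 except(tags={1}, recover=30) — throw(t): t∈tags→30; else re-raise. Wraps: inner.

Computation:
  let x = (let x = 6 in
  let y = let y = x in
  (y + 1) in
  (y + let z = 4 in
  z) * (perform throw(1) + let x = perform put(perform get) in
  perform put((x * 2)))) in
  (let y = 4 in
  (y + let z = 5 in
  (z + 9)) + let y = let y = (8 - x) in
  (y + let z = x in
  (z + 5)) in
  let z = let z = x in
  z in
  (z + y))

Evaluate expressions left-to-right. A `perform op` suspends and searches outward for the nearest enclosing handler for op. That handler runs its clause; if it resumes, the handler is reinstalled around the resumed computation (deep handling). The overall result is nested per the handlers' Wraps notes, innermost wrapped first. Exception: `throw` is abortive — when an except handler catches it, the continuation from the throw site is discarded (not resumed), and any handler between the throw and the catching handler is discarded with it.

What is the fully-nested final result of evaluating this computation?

Answer: 30

Working:
throw(1) @ H3 caught ⇒ 30
= 30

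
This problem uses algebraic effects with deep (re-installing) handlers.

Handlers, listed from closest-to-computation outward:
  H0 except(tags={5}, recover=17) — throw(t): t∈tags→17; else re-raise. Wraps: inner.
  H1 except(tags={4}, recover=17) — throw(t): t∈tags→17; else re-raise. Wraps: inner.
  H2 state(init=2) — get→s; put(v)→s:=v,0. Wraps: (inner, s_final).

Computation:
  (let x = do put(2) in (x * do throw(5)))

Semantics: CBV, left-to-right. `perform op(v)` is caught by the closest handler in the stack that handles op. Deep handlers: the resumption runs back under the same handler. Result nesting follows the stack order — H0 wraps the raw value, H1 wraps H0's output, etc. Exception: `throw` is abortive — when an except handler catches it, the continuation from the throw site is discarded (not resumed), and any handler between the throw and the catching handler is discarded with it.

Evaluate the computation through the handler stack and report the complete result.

Answer: (17, 2)

Working:
put(2) @ H2 ⇒ s:=2
throw(5) @ H0 caught ⇒ 17
H1 returns 17
H2 returns (17, 2)
= (17, 2)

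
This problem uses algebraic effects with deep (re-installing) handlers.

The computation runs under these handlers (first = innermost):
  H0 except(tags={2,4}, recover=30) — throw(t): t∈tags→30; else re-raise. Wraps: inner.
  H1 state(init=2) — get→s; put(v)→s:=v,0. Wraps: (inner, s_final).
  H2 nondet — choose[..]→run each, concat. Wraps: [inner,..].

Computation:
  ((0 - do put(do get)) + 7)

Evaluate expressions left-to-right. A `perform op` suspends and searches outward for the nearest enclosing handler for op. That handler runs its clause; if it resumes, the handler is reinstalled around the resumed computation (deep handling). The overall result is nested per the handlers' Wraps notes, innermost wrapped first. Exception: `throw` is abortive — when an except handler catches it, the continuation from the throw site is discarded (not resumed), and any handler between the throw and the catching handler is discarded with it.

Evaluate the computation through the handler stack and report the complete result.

Step-by-step:
get @ H1 ⇒ 2
put(2) @ H1 ⇒ s:=2
H0 returns 7
H1 returns (7, 2)
H2 returns [(7, 2)]
= [(7, 2)]

Answer: [(7, 2)]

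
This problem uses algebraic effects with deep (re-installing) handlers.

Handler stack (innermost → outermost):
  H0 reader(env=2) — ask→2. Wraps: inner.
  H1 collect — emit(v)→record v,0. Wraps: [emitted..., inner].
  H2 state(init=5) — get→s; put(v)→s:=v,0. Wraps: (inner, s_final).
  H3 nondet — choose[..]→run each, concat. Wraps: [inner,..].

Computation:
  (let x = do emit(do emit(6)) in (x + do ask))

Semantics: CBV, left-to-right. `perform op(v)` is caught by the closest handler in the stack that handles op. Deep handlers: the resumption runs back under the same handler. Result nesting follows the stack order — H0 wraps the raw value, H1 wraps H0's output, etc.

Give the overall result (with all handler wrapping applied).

Evaluation trace:
emit(6) @ H1 ⇒ out+=6
emit(0) @ H1 ⇒ out+=0
ask @ H0 ⇒ 2
H0 returns 2
H1 returns [6, 0, 2]
H2 returns ([6, 0, 2], 5)
H3 returns [([6, 0, 2], 5)]
= [([6, 0, 2], 5)]

Answer: [([6, 0, 2], 5)]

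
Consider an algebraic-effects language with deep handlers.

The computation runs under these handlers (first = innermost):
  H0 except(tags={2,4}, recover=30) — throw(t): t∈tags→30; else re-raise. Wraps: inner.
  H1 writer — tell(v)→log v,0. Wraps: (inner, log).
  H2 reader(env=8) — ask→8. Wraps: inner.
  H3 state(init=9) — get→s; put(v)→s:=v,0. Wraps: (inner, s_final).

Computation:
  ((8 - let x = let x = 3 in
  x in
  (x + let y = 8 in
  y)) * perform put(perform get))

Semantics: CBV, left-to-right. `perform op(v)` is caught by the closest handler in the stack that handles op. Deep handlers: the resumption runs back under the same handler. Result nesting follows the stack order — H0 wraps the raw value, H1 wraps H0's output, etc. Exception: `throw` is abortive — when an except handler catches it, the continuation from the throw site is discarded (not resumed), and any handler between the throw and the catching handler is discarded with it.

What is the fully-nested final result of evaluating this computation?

Answer: ((0, ()), 9)

Working:
get @ H3 ⇒ 9
put(9) @ H3 ⇒ s:=9
H0 returns 0
H1 returns (0, ())
H2 returns (0, ())
H3 returns ((0, ()), 9)
= ((0, ()), 9)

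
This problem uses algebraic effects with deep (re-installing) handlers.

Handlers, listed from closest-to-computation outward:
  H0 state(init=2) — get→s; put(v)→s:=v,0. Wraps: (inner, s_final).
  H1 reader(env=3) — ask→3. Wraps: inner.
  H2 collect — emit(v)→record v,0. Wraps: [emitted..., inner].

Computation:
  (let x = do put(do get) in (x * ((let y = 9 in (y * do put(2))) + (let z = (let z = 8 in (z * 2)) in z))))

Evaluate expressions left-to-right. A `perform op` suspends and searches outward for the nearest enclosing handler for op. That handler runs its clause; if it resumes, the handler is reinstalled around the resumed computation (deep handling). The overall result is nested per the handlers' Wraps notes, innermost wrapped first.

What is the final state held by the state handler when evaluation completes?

Evaluation trace:
get @ H0 ⇒ 2
put(2) @ H0 ⇒ s:=2
put(2) @ H0 ⇒ s:=2
H0 returns (0, 2)
H1 returns (0, 2)
H2 returns [(0, 2)]
= [(0, 2)]

Answer: 2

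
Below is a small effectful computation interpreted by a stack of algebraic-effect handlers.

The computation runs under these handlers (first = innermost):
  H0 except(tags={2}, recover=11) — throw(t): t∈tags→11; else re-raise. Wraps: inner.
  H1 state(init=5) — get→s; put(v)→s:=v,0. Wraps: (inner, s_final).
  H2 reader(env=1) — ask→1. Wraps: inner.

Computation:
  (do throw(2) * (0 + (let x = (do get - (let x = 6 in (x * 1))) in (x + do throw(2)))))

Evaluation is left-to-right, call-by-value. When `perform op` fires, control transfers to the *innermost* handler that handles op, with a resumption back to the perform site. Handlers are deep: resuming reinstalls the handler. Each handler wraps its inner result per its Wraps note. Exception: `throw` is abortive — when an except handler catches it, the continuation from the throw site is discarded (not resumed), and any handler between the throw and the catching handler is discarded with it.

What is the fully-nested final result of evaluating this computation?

Step-by-step:
throw(2) @ H0 caught ⇒ 11
H1 returns (11, 5)
H2 returns (11, 5)
= (11, 5)

Answer: (11, 5)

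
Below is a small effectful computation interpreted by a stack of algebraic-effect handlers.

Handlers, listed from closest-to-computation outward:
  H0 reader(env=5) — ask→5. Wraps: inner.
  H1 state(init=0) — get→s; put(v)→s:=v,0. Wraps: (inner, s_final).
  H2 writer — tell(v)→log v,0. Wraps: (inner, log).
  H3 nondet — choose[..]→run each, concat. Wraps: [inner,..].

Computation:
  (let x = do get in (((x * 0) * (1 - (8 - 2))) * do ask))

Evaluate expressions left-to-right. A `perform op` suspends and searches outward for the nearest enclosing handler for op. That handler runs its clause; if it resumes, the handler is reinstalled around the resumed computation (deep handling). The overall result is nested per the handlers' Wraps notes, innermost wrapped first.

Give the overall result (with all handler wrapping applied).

Working:
get @ H1 ⇒ 0
ask @ H0 ⇒ 5
H0 returns 0
H1 returns (0, 0)
H2 returns ((0, 0), ())
H3 returns [((0, 0), ())]
= [((0, 0), ())]

Answer: [((0, 0), ())]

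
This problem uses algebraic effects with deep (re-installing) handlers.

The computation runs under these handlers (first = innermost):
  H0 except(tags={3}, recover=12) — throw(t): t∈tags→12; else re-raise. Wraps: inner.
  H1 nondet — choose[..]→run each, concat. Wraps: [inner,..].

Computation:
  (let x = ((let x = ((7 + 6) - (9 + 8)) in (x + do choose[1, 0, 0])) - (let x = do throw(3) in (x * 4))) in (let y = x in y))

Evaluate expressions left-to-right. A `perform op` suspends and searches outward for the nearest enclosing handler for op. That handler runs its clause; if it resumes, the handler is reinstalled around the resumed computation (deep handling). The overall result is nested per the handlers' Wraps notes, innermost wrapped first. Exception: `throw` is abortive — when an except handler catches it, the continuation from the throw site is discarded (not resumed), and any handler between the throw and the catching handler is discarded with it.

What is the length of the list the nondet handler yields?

Step-by-step:
choose[1, 0, 0] @ H1
  branch[0] choose=1:
    throw(3) @ H0 caught ⇒ 12
    H1 returns [12]
  branch[1] choose=0:
    throw(3) @ H0 caught ⇒ 12
    H1 returns [12]
  branch[2] choose=0:
    throw(3) @ H0 caught ⇒ 12
    H1 returns [12]
= [12, 12, 12]

Answer: 3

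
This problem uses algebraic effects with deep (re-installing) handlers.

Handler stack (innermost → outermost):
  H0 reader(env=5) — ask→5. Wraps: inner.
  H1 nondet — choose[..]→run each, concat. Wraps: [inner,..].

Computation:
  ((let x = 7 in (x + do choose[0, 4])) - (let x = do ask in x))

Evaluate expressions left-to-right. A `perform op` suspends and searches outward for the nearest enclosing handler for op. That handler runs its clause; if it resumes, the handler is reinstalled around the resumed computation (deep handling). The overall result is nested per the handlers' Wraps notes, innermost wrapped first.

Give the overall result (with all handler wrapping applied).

Working:
choose[0, 4] @ H1
  branch[0] choose=0:
    ask @ H0 ⇒ 5
    H0 returns 2
    H1 returns [2]
  branch[1] choose=4:
    ask @ H0 ⇒ 5
    H0 returns 6
    H1 returns [6]
= [2, 6]

Answer: [2, 6]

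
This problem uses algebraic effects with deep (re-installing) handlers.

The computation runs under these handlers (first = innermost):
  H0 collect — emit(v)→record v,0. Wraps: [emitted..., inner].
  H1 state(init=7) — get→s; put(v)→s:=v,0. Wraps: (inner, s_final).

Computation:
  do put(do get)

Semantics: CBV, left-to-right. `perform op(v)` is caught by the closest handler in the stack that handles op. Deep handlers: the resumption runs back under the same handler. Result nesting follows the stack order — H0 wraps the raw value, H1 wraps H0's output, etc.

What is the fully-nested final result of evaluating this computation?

Answer: ([0], 7)

Working:
get @ H1 ⇒ 7
put(7) @ H1 ⇒ s:=7
H0 returns [0]
H1 returns ([0], 7)
= ([0], 7)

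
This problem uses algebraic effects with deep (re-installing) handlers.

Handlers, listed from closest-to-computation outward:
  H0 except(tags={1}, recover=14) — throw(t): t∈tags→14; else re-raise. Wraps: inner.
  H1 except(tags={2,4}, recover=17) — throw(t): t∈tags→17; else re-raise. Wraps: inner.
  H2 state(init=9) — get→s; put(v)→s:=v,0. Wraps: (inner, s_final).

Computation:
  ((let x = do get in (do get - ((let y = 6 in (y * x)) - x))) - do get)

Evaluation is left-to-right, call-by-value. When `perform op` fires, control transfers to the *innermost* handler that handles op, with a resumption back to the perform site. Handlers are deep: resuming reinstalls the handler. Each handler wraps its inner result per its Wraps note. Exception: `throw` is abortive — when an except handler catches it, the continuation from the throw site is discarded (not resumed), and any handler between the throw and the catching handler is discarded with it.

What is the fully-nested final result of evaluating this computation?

Answer: (-45, 9)

Evaluation trace:
get @ H2 ⇒ 9
get @ H2 ⇒ 9
get @ H2 ⇒ 9
H0 returns -45
H1 returns -45
H2 returns (-45, 9)
= (-45, 9)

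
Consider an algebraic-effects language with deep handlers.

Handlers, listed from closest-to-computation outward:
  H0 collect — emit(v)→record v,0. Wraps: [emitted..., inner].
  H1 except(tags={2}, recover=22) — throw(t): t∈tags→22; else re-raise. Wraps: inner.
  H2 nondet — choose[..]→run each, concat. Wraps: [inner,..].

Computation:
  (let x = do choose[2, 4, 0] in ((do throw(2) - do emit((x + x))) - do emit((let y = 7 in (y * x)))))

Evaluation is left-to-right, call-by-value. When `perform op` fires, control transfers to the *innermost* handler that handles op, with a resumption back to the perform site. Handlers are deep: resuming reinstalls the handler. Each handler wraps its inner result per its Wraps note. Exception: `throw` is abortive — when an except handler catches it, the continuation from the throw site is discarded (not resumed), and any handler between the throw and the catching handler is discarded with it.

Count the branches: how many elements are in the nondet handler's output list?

Evaluation trace:
choose[2, 4, 0] @ H2
  branch[0] choose=2:
    throw(2) @ H1 caught ⇒ 22
    H2 returns [22]
  branch[1] choose=4:
    throw(2) @ H1 caught ⇒ 22
    H2 returns [22]
  branch[2] choose=0:
    throw(2) @ H1 caught ⇒ 22
    H2 returns [22]
= [22, 22, 22]

Answer: 3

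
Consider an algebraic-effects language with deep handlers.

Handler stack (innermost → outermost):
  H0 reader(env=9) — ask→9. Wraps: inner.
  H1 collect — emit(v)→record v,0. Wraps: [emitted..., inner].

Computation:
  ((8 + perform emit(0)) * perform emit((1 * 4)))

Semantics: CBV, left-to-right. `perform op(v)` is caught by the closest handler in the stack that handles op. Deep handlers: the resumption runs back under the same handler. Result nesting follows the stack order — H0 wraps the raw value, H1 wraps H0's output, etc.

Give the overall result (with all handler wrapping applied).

Answer: [0, 4, 0]

Evaluation trace:
emit(0) @ H1 ⇒ out+=0
emit(4) @ H1 ⇒ out+=4
H0 returns 0
H1 returns [0, 4, 0]
= [0, 4, 0]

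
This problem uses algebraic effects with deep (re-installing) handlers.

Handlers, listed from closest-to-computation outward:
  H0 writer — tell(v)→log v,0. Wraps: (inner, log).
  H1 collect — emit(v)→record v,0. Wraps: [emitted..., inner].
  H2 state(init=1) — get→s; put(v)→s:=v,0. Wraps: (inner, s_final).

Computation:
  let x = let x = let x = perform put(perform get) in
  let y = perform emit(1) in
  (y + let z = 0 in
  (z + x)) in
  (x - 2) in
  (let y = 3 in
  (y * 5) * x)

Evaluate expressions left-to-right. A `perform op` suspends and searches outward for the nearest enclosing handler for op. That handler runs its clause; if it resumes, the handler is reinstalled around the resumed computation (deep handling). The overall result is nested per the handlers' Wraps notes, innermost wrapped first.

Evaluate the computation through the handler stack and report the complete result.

Answer: ([1, (-30, ())], 1)

Evaluation trace:
get @ H2 ⇒ 1
put(1) @ H2 ⇒ s:=1
emit(1) @ H1 ⇒ out+=1
H0 returns (-30, ())
H1 returns [1, (-30, ())]
H2 returns ([1, (-30, ())], 1)
= ([1, (-30, ())], 1)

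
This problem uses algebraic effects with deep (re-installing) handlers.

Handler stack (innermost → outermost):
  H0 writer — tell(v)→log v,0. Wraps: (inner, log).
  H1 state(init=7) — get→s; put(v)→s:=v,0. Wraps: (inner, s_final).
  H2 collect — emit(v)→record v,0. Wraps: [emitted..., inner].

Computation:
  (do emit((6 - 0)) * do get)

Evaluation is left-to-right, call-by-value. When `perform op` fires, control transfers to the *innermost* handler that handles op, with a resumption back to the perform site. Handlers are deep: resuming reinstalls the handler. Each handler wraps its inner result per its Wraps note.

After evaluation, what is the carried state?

Answer: 7

Evaluation trace:
emit(6) @ H2 ⇒ out+=6
get @ H1 ⇒ 7
H0 returns (0, ())
H1 returns ((0, ()), 7)
H2 returns [6, ((0, ()), 7)]
= [6, ((0, ()), 7)]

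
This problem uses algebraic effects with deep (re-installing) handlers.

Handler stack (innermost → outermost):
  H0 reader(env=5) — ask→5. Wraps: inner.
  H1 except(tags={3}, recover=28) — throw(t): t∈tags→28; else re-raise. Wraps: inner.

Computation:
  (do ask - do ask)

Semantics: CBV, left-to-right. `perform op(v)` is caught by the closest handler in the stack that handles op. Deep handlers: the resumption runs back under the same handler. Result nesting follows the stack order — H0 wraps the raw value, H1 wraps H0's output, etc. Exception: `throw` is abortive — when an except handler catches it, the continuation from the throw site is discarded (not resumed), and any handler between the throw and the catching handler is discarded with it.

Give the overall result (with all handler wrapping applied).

Evaluation trace:
ask @ H0 ⇒ 5
ask @ H0 ⇒ 5
H0 returns 0
H1 returns 0
= 0

Answer: 0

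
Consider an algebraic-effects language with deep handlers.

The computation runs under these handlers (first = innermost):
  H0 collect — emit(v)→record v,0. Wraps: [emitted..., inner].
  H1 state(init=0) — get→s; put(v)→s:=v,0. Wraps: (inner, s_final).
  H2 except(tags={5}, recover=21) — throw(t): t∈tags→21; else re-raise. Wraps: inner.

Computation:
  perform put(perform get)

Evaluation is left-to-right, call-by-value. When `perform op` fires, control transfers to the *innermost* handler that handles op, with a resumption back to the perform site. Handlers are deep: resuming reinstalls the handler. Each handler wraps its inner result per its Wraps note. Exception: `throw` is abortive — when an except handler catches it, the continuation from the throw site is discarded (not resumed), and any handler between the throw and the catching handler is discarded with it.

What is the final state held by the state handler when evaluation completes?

Evaluation trace:
get @ H1 ⇒ 0
put(0) @ H1 ⇒ s:=0
H0 returns [0]
H1 returns ([0], 0)
H2 returns ([0], 0)
= ([0], 0)

Answer: 0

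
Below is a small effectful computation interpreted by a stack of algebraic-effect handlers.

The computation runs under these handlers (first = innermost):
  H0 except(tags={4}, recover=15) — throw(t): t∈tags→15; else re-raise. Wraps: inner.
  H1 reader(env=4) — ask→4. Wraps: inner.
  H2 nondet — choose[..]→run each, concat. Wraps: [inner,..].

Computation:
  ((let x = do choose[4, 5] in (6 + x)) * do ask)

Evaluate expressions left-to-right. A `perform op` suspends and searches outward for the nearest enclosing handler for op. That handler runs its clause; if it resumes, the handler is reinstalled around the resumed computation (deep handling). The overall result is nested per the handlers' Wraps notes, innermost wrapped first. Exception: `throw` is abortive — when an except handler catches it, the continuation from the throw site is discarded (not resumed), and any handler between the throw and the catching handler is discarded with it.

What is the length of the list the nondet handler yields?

Answer: 2

Working:
choose[4, 5] @ H2
  branch[0] choose=4:
    ask @ H1 ⇒ 4
    H0 returns 40
    H1 returns 40
    H2 returns [40]
  branch[1] choose=5:
    ask @ H1 ⇒ 4
    H0 returns 44
    H1 returns 44
    H2 returns [44]
= [40, 44]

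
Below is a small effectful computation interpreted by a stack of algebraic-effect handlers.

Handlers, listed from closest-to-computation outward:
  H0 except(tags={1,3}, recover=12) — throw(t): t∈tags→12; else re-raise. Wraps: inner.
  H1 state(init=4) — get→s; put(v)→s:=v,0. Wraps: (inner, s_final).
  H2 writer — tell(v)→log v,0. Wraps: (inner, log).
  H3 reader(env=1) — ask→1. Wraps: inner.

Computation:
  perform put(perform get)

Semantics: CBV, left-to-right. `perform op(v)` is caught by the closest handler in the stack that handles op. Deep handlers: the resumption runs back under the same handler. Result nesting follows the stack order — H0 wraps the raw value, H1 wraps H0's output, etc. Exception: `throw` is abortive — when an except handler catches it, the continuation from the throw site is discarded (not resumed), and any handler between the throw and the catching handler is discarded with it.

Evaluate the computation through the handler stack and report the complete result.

Answer: ((0, 4), ())

Working:
get @ H1 ⇒ 4
put(4) @ H1 ⇒ s:=4
H0 returns 0
H1 returns (0, 4)
H2 returns ((0, 4), ())
H3 returns ((0, 4), ())
= ((0, 4), ())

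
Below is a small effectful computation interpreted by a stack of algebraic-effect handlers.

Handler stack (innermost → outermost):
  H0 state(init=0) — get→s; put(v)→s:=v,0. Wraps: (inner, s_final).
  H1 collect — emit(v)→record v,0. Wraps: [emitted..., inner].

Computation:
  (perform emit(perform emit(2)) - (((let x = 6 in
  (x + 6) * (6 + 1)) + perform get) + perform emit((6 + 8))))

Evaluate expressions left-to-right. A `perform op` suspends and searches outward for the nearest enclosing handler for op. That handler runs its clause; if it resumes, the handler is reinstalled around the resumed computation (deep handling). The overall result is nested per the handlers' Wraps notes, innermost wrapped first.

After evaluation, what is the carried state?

Answer: 0

Working:
emit(2) @ H1 ⇒ out+=2
emit(0) @ H1 ⇒ out+=0
get @ H0 ⇒ 0
emit(14) @ H1 ⇒ out+=14
H0 returns (-84, 0)
H1 returns [2, 0, 14, (-84, 0)]
= [2, 0, 14, (-84, 0)]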